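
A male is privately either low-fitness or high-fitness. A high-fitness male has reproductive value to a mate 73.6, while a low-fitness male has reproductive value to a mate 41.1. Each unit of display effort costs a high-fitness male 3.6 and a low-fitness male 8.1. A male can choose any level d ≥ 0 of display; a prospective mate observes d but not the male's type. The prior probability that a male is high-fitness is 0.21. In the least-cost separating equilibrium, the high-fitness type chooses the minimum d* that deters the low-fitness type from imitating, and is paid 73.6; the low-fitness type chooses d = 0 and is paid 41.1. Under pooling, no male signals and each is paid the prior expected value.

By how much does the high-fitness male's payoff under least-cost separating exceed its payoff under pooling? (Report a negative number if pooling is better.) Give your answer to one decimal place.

11.2

Least-cost separating signal: d* solves 41.1 = 73.6 − 8.1·d*, so d* = (73.6 − 41.1)/8.1 ≈ 4.0123.
High-fitness type's separating payoff: 73.6 − 3.6 × d* = 73.6 − 3.6 × (73.6 − 41.1)/8.1 = 73.6 − 117/8.1 ≈ 59.156.
Pooling payoff: 0.21 × 73.6 + 0.79 × 41.1 = 47.925.
Difference: 59.156 − 47.925 = 11.231, i.e. 11.2 to one decimal place.
The high-fitness type prefers to separate.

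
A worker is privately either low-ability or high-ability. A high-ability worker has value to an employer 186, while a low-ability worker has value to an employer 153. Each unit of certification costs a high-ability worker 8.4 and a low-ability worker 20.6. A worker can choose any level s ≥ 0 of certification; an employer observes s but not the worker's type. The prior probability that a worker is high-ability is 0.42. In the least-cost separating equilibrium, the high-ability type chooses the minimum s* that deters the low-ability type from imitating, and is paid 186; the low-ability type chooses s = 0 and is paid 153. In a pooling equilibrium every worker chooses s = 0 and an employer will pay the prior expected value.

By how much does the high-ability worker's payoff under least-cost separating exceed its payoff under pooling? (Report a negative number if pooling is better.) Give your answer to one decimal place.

Least-cost separating signal: s* solves 153 = 186 − 20.6·s*, so s* = (186 − 153)/20.6 ≈ 1.6019.
High-ability type's separating payoff: 186 − 8.4 × s* = 186 − 8.4 × (186 − 153)/20.6 = 186 − 277.2/20.6 ≈ 172.544.
Pooling payoff: 0.42 × 186 + 0.58 × 153 = 166.86.
Difference: 172.544 − 166.86 = 5.684, i.e. 5.7 to one decimal place.
The high-ability type prefers to separate.

5.7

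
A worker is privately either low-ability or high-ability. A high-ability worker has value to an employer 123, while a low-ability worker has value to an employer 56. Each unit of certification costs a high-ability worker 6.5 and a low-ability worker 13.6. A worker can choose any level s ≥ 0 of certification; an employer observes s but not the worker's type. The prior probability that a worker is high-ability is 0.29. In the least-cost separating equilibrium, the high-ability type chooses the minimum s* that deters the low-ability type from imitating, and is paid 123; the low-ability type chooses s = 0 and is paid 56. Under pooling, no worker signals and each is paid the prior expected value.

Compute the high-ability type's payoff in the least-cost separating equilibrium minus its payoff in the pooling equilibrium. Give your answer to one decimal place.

15.5

Least-cost separating signal: s* solves 56 = 123 − 13.6·s*, so s* = (123 − 56)/13.6 ≈ 4.9265.
High-ability type's separating payoff: 123 − 6.5 × s* = 123 − 6.5 × (123 − 56)/13.6 = 123 − 435.5/13.6 ≈ 90.978.
Pooling payoff: 0.29 × 123 + 0.71 × 56 = 75.43.
Difference: 90.978 − 75.43 = 15.548, i.e. 15.5 to one decimal place.
The high-ability type prefers to separate.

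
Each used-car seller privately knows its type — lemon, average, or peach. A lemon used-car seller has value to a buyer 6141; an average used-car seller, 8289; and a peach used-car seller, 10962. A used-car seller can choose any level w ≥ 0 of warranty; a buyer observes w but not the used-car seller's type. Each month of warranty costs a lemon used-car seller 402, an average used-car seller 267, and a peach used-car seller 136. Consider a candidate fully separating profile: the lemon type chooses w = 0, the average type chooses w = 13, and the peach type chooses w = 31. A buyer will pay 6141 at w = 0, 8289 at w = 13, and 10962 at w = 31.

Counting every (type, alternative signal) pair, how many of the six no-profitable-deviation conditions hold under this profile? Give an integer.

Average (own payoff 8289 − 267×13 = 4818): to w=0 gives 6141 → profitable ✗; to w=31 gives 10962 − 267×31 = 2685 → no gain ✓.
Peach (own payoff 10962 − 136×31 = 6746): to w=0 gives 6141 → no gain ✓; to w=13 gives 8289 − 136×13 = 6521 → no gain ✓.
Lemon (own payoff 6141): to w=13 gives 8289 − 402×13 = 3063 → no gain ✓; to w=31 gives 10962 − 402×31 = -1500 → no gain ✓.
5 of the 6 constraints hold; not an equilibrium.

5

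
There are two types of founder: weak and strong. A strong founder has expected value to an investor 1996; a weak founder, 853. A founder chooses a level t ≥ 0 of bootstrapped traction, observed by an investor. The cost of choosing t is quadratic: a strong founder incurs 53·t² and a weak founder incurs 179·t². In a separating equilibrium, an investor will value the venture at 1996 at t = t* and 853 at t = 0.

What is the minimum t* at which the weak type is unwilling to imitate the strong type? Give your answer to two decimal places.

The weak type at t = 0 receives 853; imitating at t* yields 1996 − 179·t*².
Indifference: 853 = 1996 − 179·t*², so t*² = (1996 − 853) / 179 ≈ 6.3855.
t* = √6.3855 ≈ 2.53.

2.53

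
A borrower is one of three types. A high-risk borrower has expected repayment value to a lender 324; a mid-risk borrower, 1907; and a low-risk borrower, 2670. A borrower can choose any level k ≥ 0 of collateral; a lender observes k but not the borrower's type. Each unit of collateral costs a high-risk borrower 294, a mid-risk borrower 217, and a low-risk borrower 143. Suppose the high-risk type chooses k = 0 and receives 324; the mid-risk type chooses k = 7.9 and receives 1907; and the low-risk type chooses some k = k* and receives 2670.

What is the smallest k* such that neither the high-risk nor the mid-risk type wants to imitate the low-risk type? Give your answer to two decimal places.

High-risk type (on-path payoff 324) won't mimic when 324 ≥ 2670 − 294·k*, i.e. k* ≥ 7.98.
Mid-risk type (on-path payoff 1907 − 217×7.9 = 192.7) won't mimic when 192.7 ≥ 2670 − 217·k*, i.e. k* ≥ 11.42.
Both must hold, so k* = max(7.98, 11.42) = 11.42. The mid-risk type's constraint binds.

11.42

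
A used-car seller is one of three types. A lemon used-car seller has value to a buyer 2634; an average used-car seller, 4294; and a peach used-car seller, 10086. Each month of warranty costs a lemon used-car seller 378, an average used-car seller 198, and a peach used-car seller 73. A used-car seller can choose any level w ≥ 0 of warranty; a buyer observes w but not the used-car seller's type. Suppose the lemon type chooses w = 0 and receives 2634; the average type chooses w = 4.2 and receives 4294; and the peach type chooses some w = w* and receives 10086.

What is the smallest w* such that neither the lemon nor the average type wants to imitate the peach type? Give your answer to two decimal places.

Lemon type (on-path payoff 2634) won't mimic when 2634 ≥ 10086 − 378·w*, i.e. w* ≥ 19.71.
Average type (on-path payoff 4294 − 198×4.2 = 3462.4) won't mimic when 3462.4 ≥ 10086 − 198·w*, i.e. w* ≥ 33.45.
Both must hold, so w* = max(19.71, 33.45) = 33.45. The average type's constraint binds.

33.45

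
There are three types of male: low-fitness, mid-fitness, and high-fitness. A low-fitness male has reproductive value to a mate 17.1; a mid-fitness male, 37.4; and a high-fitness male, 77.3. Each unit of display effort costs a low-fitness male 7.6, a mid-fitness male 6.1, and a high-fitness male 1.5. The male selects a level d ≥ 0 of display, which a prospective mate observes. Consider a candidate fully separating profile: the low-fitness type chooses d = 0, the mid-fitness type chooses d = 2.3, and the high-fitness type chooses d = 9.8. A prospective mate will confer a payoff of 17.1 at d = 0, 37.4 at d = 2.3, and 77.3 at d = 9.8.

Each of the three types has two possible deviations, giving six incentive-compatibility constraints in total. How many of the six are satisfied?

5

Mid-fitness (own payoff 37.4 − 6.1×2.3 = 23.37): to d=0 gives 17.1 → no gain ✓; to d=9.8 gives 77.3 − 6.1×9.8 = 17.52 → no gain ✓.
High-fitness (own payoff 77.3 − 1.5×9.8 = 62.6): to d=0 gives 17.1 → no gain ✓; to d=2.3 gives 37.4 − 1.5×2.3 = 33.95 → no gain ✓.
Low-fitness (own payoff 17.1): to d=2.3 gives 37.4 − 7.6×2.3 = 19.92 → profitable ✗; to d=9.8 gives 77.3 − 7.6×9.8 = 2.82 → no gain ✓.
5 of the 6 constraints hold; not an equilibrium.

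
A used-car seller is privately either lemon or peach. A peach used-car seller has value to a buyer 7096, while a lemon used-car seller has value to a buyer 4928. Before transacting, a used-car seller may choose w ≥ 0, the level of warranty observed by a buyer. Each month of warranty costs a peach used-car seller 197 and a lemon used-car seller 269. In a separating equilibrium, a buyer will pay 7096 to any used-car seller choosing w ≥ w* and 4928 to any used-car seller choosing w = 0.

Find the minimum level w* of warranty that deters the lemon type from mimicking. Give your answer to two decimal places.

8.06

A lemon used-car seller choosing w = 0 receives 4928.
Imitating at w* instead would pay 7096 at cost 269·w*, netting 7096 − 269·w*.
Indifference: 4928 = 7096 − 269·w*, so w* = (7096 − 4928) / 269 ≈ 8.06.
This is the lemon type's binding incentive-compatibility constraint; any w ≥ 8.06 sustains separation on that side.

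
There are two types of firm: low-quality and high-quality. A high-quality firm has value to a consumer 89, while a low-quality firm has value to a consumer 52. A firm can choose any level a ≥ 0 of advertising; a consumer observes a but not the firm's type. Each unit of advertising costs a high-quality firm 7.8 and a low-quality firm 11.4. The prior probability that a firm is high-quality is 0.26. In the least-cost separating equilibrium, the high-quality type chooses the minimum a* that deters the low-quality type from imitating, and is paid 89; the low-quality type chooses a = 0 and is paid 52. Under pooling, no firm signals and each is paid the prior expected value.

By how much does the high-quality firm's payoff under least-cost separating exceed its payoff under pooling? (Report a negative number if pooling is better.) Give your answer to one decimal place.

2.1

Least-cost separating signal: a* solves 52 = 89 − 11.4·a*, so a* = (89 − 52)/11.4 ≈ 3.2456.
High-quality type's separating payoff: 89 − 7.8 × a* = 89 − 7.8 × (89 − 52)/11.4 = 89 − 288.6/11.4 ≈ 63.684.
Pooling payoff: 0.26 × 89 + 0.74 × 52 = 61.62.
Difference: 63.684 − 61.62 = 2.064, i.e. 2.1 to one decimal place.
The high-quality type prefers to separate.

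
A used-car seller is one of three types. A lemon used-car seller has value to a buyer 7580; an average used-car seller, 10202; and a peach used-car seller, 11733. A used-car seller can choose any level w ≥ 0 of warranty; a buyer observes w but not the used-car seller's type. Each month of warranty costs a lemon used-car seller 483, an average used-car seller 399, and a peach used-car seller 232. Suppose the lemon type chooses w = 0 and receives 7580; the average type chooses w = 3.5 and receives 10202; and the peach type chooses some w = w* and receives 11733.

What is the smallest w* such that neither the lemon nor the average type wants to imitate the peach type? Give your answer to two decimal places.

Average type (on-path payoff 10202 − 399×3.5 = 8805.5) won't mimic when 8805.5 ≥ 11733 − 399·w*, i.e. w* ≥ 7.34.
Lemon type (on-path payoff 7580) won't mimic when 7580 ≥ 11733 − 483·w*, i.e. w* ≥ 8.60.
Both must hold, so w* = max(8.60, 7.34) = 8.60. The lemon type's constraint binds.

8.60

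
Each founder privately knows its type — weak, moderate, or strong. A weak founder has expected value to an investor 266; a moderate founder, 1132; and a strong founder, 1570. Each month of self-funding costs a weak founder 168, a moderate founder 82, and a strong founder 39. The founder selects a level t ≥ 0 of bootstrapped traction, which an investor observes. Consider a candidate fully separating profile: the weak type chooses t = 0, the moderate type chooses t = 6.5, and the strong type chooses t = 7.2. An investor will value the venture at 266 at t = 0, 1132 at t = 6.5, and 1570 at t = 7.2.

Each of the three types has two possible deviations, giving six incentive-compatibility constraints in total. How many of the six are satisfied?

Strong (own payoff 1570 − 39×7.2 = 1289.2): to t=0 gives 266 → no gain ✓; to t=6.5 gives 1132 − 39×6.5 = 878.5 → no gain ✓.
Weak (own payoff 266): to t=6.5 gives 1132 − 168×6.5 = 40 → no gain ✓; to t=7.2 gives 1570 − 168×7.2 = 360.4 → profitable ✗.
Moderate (own payoff 1132 − 82×6.5 = 599): to t=0 gives 266 → no gain ✓; to t=7.2 gives 1570 − 82×7.2 = 979.6 → profitable ✗.
4 of the 6 constraints hold; not an equilibrium.

4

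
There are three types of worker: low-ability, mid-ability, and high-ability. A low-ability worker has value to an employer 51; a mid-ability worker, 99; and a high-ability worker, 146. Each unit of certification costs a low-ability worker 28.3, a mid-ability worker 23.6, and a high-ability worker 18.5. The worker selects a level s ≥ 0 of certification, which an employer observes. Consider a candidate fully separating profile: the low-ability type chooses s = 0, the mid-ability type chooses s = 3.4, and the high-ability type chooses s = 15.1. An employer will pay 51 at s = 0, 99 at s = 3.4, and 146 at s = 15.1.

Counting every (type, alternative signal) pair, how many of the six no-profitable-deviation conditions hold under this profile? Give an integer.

3

Mid-ability (own payoff 99 − 23.6×3.4 = 18.76): to s=0 gives 51 → profitable ✗; to s=15.1 gives 146 − 23.6×15.1 = -210.36 → no gain ✓.
Low-ability (own payoff 51): to s=3.4 gives 99 − 28.3×3.4 = 2.78 → no gain ✓; to s=15.1 gives 146 − 28.3×15.1 = -281.33 → no gain ✓.
High-ability (own payoff 146 − 18.5×15.1 = -133.35): to s=0 gives 51 → profitable ✗; to s=3.4 gives 99 − 18.5×3.4 = 36.1 → profitable ✗.
3 of the 6 constraints hold; not an equilibrium.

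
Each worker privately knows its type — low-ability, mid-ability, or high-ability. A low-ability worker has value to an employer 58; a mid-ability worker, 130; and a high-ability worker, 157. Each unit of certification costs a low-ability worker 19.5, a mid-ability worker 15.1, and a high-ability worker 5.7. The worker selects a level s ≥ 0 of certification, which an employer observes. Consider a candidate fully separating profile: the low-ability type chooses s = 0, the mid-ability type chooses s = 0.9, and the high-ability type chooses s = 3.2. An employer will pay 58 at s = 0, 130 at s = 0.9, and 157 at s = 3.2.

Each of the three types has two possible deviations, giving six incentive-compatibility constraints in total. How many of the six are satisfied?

Low-ability (own payoff 58): to s=0.9 gives 130 − 19.5×0.9 = 112.45 → profitable ✗; to s=3.2 gives 157 − 19.5×3.2 = 94.6 → profitable ✗.
Mid-ability (own payoff 130 − 15.1×0.9 = 116.41): to s=0 gives 58 → no gain ✓; to s=3.2 gives 157 − 15.1×3.2 = 108.68 → no gain ✓.
High-ability (own payoff 157 − 5.7×3.2 = 138.76): to s=0 gives 58 → no gain ✓; to s=0.9 gives 130 − 5.7×0.9 = 124.87 → no gain ✓.
4 of the 6 constraints hold; not an equilibrium.

4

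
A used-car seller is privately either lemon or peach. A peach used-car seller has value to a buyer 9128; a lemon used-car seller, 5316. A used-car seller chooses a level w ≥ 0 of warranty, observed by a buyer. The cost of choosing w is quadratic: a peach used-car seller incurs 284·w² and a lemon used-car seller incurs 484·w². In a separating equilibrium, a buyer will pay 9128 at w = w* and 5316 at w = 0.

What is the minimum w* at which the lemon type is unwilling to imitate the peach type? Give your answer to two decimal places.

2.81

The lemon type at w = 0 receives 5316; imitating at w* yields 9128 − 484·w*².
Indifference: 5316 = 9128 − 484·w*², so w*² = (9128 − 5316) / 484 ≈ 7.8760.
w* = √7.8760 ≈ 2.81.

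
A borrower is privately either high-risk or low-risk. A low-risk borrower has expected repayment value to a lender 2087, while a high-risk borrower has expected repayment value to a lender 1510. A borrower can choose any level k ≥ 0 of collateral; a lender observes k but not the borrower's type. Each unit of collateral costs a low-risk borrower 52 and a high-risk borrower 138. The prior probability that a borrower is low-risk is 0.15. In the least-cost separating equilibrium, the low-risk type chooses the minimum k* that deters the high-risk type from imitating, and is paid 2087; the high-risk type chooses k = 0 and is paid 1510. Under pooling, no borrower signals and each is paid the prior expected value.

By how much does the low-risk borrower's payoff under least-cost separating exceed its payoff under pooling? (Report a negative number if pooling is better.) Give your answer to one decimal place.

Least-cost separating signal: k* solves 1510 = 2087 − 138·k*, so k* = (2087 − 1510)/138 ≈ 4.1812.
Low-risk type's separating payoff: 2087 − 52 × k* = 2087 − 52 × (2087 − 1510)/138 = 2087 − 30004/138 ≈ 1869.580.
Pooling payoff: 0.15 × 2087 + 0.85 × 1510 = 1596.55.
Difference: 1869.580 − 1596.55 = 273.03, i.e. 273.0 to one decimal place.
The low-risk type prefers to separate.

273.0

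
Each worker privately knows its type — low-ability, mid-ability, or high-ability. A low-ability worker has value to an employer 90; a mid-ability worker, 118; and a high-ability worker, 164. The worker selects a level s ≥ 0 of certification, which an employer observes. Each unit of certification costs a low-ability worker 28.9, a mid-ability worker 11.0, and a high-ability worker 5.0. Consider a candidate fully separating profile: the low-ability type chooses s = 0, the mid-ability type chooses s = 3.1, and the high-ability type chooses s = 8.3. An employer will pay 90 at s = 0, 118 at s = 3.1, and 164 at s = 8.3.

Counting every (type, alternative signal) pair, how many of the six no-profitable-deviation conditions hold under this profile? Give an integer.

Low-ability (own payoff 90): to s=3.1 gives 118 − 28.9×3.1 = 28.41 → no gain ✓; to s=8.3 gives 164 − 28.9×8.3 = -75.87 → no gain ✓.
Mid-ability (own payoff 118 − 11.0×3.1 = 83.9): to s=0 gives 90 → profitable ✗; to s=8.3 gives 164 − 11.0×8.3 = 72.7 → no gain ✓.
High-ability (own payoff 164 − 5.0×8.3 = 122.5): to s=0 gives 90 → no gain ✓; to s=3.1 gives 118 − 5.0×3.1 = 102.5 → no gain ✓.
5 of the 6 constraints hold; not an equilibrium.

5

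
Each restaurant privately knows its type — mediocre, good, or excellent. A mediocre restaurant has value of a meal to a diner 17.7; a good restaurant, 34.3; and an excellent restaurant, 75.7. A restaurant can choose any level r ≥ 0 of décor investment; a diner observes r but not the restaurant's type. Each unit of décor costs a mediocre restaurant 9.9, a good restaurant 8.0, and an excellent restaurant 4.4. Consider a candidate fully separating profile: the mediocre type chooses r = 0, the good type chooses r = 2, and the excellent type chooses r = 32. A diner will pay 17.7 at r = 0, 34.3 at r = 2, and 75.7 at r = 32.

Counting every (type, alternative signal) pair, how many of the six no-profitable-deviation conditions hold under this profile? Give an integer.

Good (own payoff 34.3 − 8.0×2 = 18.3): to r=0 gives 17.7 → no gain ✓; to r=32 gives 75.7 − 8.0×32 = -180.3 → no gain ✓.
Mediocre (own payoff 17.7): to r=2 gives 34.3 − 9.9×2 = 14.5 → no gain ✓; to r=32 gives 75.7 − 9.9×32 = -241.1 → no gain ✓.
Excellent (own payoff 75.7 − 4.4×32 = -65.1): to r=0 gives 17.7 → profitable ✗; to r=2 gives 34.3 − 4.4×2 = 25.5 → profitable ✗.
4 of the 6 constraints hold; not an equilibrium.

4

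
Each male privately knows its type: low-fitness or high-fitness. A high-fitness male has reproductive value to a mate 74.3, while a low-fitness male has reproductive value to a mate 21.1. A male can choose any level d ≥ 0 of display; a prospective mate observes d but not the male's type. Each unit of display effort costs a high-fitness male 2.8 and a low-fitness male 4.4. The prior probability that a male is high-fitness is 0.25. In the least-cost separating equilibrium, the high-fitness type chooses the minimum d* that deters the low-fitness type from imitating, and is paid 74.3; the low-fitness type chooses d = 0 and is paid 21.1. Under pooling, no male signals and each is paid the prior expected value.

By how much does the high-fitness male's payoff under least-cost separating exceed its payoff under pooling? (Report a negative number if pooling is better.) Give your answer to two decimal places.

Least-cost separating signal: d* solves 21.1 = 74.3 − 4.4·d*, so d* = (74.3 − 21.1)/4.4 ≈ 12.0909.
High-fitness type's separating payoff: 74.3 − 2.8 × d* = 74.3 − 2.8 × (74.3 − 21.1)/4.4 = 74.3 − 148.96/4.4 ≈ 40.4455.
Pooling payoff: 0.25 × 74.3 + 0.75 × 21.1 = 34.4.
Difference: 40.4455 − 34.4 = 6.0455, i.e. 6.05 to two decimal places.
The high-fitness type prefers to separate.

6.05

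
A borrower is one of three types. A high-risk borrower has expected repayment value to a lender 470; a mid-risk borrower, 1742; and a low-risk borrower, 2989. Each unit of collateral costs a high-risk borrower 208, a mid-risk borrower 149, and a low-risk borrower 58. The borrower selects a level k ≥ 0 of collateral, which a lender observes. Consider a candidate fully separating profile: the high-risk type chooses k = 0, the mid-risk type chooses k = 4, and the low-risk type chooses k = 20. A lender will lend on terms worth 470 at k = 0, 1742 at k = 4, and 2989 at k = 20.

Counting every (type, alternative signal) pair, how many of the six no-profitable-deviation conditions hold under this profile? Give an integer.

5

Low-risk (own payoff 2989 − 58×20 = 1829): to k=0 gives 470 → no gain ✓; to k=4 gives 1742 − 58×4 = 1510 → no gain ✓.
High-risk (own payoff 470): to k=4 gives 1742 − 208×4 = 910 → profitable ✗; to k=20 gives 2989 − 208×20 = -1171 → no gain ✓.
Mid-risk (own payoff 1742 − 149×4 = 1146): to k=0 gives 470 → no gain ✓; to k=20 gives 2989 − 149×20 = 9 → no gain ✓.
5 of the 6 constraints hold; not an equilibrium.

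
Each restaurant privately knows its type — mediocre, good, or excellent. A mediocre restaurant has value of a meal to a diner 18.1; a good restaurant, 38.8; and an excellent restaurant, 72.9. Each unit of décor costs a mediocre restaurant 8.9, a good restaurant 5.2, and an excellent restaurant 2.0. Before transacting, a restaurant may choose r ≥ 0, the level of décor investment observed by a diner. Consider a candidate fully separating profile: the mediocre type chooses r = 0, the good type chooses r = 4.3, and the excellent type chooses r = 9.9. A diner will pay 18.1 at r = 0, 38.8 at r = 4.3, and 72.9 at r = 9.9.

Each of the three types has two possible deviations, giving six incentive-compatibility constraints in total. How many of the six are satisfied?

Good (own payoff 38.8 − 5.2×4.3 = 16.44): to r=0 gives 18.1 → profitable ✗; to r=9.9 gives 72.9 − 5.2×9.9 = 21.42 → profitable ✗.
Excellent (own payoff 72.9 − 2.0×9.9 = 53.1): to r=0 gives 18.1 → no gain ✓; to r=4.3 gives 38.8 − 2.0×4.3 = 30.2 → no gain ✓.
Mediocre (own payoff 18.1): to r=4.3 gives 38.8 − 8.9×4.3 = 0.53 → no gain ✓; to r=9.9 gives 72.9 − 8.9×9.9 = -15.21 → no gain ✓.
4 of the 6 constraints hold; not an equilibrium.

4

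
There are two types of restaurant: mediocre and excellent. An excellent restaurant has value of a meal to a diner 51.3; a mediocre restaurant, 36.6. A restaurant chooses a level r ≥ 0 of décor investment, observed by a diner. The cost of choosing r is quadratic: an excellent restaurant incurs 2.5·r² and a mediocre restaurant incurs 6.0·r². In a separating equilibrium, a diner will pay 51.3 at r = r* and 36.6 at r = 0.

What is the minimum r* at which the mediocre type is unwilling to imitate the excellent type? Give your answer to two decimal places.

1.57

The mediocre type at r = 0 receives 36.6; imitating at r* yields 51.3 − 6.0·r*².
Indifference: 36.6 = 51.3 − 6.0·r*², so r*² = (51.3 − 36.6) / 6.0 = 2.45.
r* = √2.45 ≈ 1.57.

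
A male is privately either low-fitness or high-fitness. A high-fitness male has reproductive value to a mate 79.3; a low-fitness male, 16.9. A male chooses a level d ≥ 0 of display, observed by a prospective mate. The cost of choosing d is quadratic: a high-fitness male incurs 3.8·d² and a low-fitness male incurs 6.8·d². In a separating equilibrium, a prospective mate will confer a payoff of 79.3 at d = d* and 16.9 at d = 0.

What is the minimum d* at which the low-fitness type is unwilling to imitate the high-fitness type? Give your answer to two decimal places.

3.03

The low-fitness type at d = 0 receives 16.9; imitating at d* yields 79.3 − 6.8·d*².
Indifference: 16.9 = 79.3 − 6.8·d*², so d*² = (79.3 − 16.9) / 6.8 ≈ 9.1765.
d* = √9.1765 ≈ 3.03.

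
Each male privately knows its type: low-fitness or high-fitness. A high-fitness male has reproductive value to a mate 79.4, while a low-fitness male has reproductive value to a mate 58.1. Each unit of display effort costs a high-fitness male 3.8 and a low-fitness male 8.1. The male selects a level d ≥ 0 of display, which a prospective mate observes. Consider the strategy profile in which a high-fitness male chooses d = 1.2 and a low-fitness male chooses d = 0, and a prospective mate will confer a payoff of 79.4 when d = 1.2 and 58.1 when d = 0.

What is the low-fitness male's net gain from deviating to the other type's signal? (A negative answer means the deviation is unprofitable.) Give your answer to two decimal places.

Playing d = 0 the low-fitness male receives 58.1.
Deviating to d = 1.2 brings payment 79.4 at cost 8.1 × 1.2 = 9.72, netting 69.68.
Gain from deviating: 69.68 − 58.1 = 11.58.
The gain is positive, so the low-fitness type's incentive-compatibility constraint is violated — this profile is not a separating equilibrium.

11.58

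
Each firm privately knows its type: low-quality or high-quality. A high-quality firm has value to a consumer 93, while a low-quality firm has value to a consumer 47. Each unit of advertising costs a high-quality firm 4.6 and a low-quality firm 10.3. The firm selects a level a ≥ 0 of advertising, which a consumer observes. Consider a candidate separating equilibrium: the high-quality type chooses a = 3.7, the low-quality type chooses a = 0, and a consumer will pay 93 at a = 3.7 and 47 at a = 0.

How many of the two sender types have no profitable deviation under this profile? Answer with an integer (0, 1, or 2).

1

High-quality type: signal → 93 − 4.6 × 3.7 = 75.98; deviate to 0 → 47. IC holds (75.98 ≥ 47).
Low-quality type: stay at 0 → 47; mimic → 93 − 10.3 × 3.7 = 54.89. IC fails (47 < 54.89).
1 of 2 constraints hold, so this profile is not an equilibrium.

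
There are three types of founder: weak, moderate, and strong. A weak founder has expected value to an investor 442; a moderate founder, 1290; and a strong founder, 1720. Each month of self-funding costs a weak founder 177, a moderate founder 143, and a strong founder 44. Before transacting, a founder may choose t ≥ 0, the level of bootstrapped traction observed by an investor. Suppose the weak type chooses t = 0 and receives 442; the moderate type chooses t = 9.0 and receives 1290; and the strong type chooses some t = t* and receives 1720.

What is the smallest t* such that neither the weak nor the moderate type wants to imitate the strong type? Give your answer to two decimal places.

Weak type (on-path payoff 442) won't mimic when 442 ≥ 1720 − 177·t*, i.e. t* ≥ 7.22.
Moderate type (on-path payoff 1290 − 143×9.0 = 3) won't mimic when 3 ≥ 1720 − 143·t*, i.e. t* ≥ 12.01.
Both must hold, so t* = max(7.22, 12.01) = 12.01. The moderate type's constraint binds.

12.01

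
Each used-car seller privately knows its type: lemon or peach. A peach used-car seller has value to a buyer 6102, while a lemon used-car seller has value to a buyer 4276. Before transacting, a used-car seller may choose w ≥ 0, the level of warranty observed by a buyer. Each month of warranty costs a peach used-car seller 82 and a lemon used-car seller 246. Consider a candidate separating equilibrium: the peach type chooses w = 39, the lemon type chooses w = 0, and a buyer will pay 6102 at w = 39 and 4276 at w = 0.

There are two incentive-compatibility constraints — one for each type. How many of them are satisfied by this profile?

1

Lemon type: stay at 0 → 4276; mimic → 6102 − 246 × 39 = -3492. IC holds (4276 ≥ -3492).
Peach type: signal → 6102 − 82 × 39 = 2904; deviate to 0 → 4276. IC fails (2904 < 4276).
1 of 2 constraints hold, so this profile is not an equilibrium.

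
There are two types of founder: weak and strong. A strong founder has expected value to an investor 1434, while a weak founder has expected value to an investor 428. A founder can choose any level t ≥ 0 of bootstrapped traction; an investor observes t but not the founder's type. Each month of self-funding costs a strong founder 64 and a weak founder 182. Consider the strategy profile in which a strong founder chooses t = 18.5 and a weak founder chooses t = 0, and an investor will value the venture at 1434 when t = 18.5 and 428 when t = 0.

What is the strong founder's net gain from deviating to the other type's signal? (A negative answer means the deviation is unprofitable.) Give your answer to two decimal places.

Playing t = 18.5 the strong founder receives 1434 − 64 × 18.5 = 250.
Deviating to t = 0 yields 428 instead.
Gain from deviating: 428 − 250 = 178.00.
The gain is positive, so the strong type's incentive-compatibility constraint is violated — this profile is not a separating equilibrium.

178.00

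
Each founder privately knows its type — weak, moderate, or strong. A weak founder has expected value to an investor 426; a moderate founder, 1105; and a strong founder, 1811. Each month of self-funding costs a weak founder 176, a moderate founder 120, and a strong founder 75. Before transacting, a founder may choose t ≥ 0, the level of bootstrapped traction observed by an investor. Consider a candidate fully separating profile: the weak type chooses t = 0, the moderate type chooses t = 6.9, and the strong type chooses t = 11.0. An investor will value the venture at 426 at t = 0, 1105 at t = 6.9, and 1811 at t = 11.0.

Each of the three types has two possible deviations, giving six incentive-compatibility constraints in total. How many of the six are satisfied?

4

Strong (own payoff 1811 − 75×11.0 = 986): to t=0 gives 426 → no gain ✓; to t=6.9 gives 1105 − 75×6.9 = 587.5 → no gain ✓.
Weak (own payoff 426): to t=6.9 gives 1105 − 176×6.9 = -109.4 → no gain ✓; to t=11.0 gives 1811 − 176×11.0 = -125 → no gain ✓.
Moderate (own payoff 1105 − 120×6.9 = 277): to t=0 gives 426 → profitable ✗; to t=11.0 gives 1811 − 120×11.0 = 491 → profitable ✗.
4 of the 6 constraints hold; not an equilibrium.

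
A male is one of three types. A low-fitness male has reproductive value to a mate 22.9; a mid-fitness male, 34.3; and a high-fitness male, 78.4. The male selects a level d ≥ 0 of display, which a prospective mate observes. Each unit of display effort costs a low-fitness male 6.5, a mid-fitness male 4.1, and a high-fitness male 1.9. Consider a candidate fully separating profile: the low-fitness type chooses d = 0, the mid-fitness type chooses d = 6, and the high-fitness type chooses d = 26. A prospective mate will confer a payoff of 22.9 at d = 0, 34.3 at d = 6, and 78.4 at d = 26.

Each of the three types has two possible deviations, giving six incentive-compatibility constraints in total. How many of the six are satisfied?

Low-fitness (own payoff 22.9): to d=6 gives 34.3 − 6.5×6 = -4.7 → no gain ✓; to d=26 gives 78.4 − 6.5×26 = -90.6 → no gain ✓.
Mid-fitness (own payoff 34.3 − 4.1×6 = 9.7): to d=0 gives 22.9 → profitable ✗; to d=26 gives 78.4 − 4.1×26 = -28.2 → no gain ✓.
High-fitness (own payoff 78.4 − 1.9×26 = 29): to d=0 gives 22.9 → no gain ✓; to d=6 gives 34.3 − 1.9×6 = 22.9 → no gain ✓.
5 of the 6 constraints hold; not an equilibrium.

5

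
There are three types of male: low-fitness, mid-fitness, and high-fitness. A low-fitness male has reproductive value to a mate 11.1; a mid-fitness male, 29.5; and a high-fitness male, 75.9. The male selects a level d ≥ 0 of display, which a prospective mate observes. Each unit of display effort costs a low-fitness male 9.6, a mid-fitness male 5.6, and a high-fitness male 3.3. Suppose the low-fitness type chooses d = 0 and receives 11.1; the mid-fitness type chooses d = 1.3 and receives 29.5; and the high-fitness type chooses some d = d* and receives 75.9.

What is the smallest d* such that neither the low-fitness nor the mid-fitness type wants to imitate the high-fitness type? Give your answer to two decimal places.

9.59

Mid-fitness type (on-path payoff 29.5 − 5.6×1.3 = 22.22) won't mimic when 22.22 ≥ 75.9 − 5.6·d*, i.e. d* ≥ 9.59.
Low-fitness type (on-path payoff 11.1) won't mimic when 11.1 ≥ 75.9 − 9.6·d*, i.e. d* ≥ 6.75.
Both must hold, so d* = max(6.75, 9.59) = 9.59. The mid-fitness type's constraint binds.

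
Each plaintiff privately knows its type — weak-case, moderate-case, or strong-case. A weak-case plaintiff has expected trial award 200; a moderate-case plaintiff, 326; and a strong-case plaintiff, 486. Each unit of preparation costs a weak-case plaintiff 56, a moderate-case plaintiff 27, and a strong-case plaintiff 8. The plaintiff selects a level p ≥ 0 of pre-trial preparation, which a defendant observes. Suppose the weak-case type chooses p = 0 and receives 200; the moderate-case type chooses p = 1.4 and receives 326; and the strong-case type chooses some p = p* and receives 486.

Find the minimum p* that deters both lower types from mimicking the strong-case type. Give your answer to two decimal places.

Weak-case type (on-path payoff 200) won't mimic when 200 ≥ 486 − 56·p*, i.e. p* ≥ 5.11.
Moderate-case type (on-path payoff 326 − 27×1.4 = 288.2) won't mimic when 288.2 ≥ 486 − 27·p*, i.e. p* ≥ 7.33.
Both must hold, so p* = max(5.11, 7.33) = 7.33. The moderate-case type's constraint binds.

7.33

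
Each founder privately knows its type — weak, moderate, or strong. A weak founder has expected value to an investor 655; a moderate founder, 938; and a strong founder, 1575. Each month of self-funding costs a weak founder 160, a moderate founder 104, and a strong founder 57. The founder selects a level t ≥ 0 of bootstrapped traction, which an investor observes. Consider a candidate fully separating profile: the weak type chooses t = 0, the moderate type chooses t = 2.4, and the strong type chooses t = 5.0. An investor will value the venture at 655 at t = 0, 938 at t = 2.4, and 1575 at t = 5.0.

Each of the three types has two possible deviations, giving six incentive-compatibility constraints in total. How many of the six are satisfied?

Weak (own payoff 655): to t=2.4 gives 938 − 160×2.4 = 554 → no gain ✓; to t=5.0 gives 1575 − 160×5.0 = 775 → profitable ✗.
Strong (own payoff 1575 − 57×5.0 = 1290): to t=0 gives 655 → no gain ✓; to t=2.4 gives 938 − 57×2.4 = 801.2 → no gain ✓.
Moderate (own payoff 938 − 104×2.4 = 688.4): to t=0 gives 655 → no gain ✓; to t=5.0 gives 1575 − 104×5.0 = 1055 → profitable ✗.
4 of the 6 constraints hold; not an equilibrium.

4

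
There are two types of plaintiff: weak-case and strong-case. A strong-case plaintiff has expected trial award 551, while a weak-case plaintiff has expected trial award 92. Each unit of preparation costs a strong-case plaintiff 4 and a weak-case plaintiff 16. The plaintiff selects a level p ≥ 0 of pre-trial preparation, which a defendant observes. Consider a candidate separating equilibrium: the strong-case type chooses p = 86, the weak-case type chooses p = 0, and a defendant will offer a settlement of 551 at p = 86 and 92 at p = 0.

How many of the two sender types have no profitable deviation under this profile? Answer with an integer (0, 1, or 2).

Strong-case type: signal → 551 − 4 × 86 = 207; deviate to 0 → 92. IC holds (207 ≥ 92).
Weak-case type: stay at 0 → 92; mimic → 551 − 16 × 86 = -825. IC holds (92 ≥ -825).
2 of 2 constraints hold, so this is a separating equilibrium.

2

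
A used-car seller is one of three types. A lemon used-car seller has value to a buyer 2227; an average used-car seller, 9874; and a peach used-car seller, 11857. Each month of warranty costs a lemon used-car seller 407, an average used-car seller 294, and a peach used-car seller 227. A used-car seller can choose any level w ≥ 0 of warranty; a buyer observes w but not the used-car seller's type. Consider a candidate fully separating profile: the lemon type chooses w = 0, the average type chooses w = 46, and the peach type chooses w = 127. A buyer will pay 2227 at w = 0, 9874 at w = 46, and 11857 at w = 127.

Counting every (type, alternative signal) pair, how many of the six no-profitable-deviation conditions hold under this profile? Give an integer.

Peach (own payoff 11857 − 227×127 = -16972): to w=0 gives 2227 → profitable ✗; to w=46 gives 9874 − 227×46 = -568 → profitable ✗.
Lemon (own payoff 2227): to w=46 gives 9874 − 407×46 = -8848 → no gain ✓; to w=127 gives 11857 − 407×127 = -39832 → no gain ✓.
Average (own payoff 9874 − 294×46 = -3650): to w=0 gives 2227 → profitable ✗; to w=127 gives 11857 − 294×127 = -25481 → no gain ✓.
3 of the 6 constraints hold; not an equilibrium.

3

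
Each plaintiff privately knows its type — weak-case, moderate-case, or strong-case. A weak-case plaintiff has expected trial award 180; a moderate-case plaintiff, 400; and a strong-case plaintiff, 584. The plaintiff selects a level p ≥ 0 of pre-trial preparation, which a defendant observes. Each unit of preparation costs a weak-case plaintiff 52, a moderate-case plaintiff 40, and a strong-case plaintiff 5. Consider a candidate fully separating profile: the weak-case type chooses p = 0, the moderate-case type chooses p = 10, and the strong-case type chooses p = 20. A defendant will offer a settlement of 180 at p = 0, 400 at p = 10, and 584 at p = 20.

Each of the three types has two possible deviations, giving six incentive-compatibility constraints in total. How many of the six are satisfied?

5

Strong-case (own payoff 584 − 5×20 = 484): to p=0 gives 180 → no gain ✓; to p=10 gives 400 − 5×10 = 350 → no gain ✓.
Weak-case (own payoff 180): to p=10 gives 400 − 52×10 = -120 → no gain ✓; to p=20 gives 584 − 52×20 = -456 → no gain ✓.
Moderate-case (own payoff 400 − 40×10 = 0): to p=0 gives 180 → profitable ✗; to p=20 gives 584 − 40×20 = -216 → no gain ✓.
5 of the 6 constraints hold; not an equilibrium.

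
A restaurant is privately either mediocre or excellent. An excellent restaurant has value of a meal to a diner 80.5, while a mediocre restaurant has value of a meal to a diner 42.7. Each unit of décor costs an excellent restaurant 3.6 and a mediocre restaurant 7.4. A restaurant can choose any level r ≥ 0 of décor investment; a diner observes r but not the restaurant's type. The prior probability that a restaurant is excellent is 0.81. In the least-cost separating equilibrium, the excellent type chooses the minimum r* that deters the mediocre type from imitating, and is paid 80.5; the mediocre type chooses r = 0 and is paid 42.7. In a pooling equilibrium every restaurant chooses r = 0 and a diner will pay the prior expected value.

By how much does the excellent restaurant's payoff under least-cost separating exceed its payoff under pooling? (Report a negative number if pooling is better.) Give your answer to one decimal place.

-11.2

Least-cost separating signal: r* solves 42.7 = 80.5 − 7.4·r*, so r* = (80.5 − 42.7)/7.4 ≈ 5.1081.
Excellent type's separating payoff: 80.5 − 3.6 × r* = 80.5 − 3.6 × (80.5 − 42.7)/7.4 = 80.5 − 136.08/7.4 ≈ 62.111.
Pooling payoff: 0.81 × 80.5 + 0.19 × 42.7 = 73.318.
Difference: 62.111 − 73.318 = -11.207, i.e. -11.2 to one decimal place.
The excellent type would prefer the pooling outcome.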